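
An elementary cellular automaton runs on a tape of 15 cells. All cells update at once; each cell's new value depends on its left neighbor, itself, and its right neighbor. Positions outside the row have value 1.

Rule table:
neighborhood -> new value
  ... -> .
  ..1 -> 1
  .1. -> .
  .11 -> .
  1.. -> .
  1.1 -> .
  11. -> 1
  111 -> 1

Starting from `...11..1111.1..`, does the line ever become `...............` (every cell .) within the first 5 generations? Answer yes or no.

..1.1.1.111...1
.1.......11..1.
........1.1.1..
.......1......1
......1......1.
generation 5 is ......1......1., still not uniform .

no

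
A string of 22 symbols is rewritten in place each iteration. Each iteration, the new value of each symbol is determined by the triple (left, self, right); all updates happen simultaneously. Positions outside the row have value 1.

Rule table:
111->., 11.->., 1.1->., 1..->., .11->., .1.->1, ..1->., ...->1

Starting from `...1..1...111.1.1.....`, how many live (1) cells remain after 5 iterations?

9

.1.1..1.1.....1.1.111.
.1.1..1.1.111.1.1.....
.1.1..1.1.....1.1.111.  (repeats iteration 1; period 2)
iteration 5: .1.1..1.1.....1.1.111.
count of 1: 9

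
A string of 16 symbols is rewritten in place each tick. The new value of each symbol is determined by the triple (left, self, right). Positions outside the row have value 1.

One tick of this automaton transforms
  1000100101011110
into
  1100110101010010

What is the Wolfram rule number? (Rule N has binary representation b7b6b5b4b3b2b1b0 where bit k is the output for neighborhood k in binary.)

position 12: 111 → 0  (bit 7 = 0)
position 0: 110 → 1  (bit 6 = 1)
position 8: 101 → 0  (bit 5 = 0)
position 1: 100 → 1  (bit 4 = 1)
position 11: 011 → 1  (bit 3 = 1)
position 4: 010 → 1  (bit 2 = 1)
position 3: 001 → 0  (bit 1 = 0)
position 2: 000 → 0  (bit 0 = 0)
bits b7..b0 = 01011100 = 92

92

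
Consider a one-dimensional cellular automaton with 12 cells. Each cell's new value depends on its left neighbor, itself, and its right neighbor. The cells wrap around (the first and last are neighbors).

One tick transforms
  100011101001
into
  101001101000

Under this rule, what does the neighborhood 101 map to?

At position 7 the neighborhood is 101; the next row has 0 there.

0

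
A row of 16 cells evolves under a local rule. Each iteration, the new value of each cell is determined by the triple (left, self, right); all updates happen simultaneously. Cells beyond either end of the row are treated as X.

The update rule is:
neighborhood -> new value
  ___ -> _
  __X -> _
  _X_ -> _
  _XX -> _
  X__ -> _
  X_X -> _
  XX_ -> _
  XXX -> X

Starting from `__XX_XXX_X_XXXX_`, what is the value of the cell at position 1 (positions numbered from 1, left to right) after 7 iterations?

_

iteration 1: ______X_____XX__
iteration 2: ________________
iteration 3: ________________  (fixed point — unchanged through iteration 7)
position 1 holds _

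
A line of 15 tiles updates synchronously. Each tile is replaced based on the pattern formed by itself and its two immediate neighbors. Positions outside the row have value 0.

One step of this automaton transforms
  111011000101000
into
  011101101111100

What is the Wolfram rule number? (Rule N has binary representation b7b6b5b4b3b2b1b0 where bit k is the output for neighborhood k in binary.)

246

position 1: 111 → 1  (bit 7 = 1)
position 2: 110 → 1  (bit 6 = 1)
position 3: 101 → 1  (bit 5 = 1)
position 6: 100 → 1  (bit 4 = 1)
position 0: 011 → 0  (bit 3 = 0)
position 9: 010 → 1  (bit 2 = 1)
position 8: 001 → 1  (bit 1 = 1)
position 7: 000 → 0  (bit 0 = 0)
bits b7..b0 = 11110110 = 246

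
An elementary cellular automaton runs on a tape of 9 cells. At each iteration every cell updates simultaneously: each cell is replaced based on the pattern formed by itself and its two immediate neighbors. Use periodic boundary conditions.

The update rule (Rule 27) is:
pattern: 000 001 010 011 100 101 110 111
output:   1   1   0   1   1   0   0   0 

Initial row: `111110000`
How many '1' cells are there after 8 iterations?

iteration 1: 100001111
iteration 2: 011111000
iteration 3: 110000111
iteration 4: 001111100
iteration 5: 111000011
iteration 6: 000111110
iteration 7: 111100001
iteration 8: 000011111
count of 1: 5

5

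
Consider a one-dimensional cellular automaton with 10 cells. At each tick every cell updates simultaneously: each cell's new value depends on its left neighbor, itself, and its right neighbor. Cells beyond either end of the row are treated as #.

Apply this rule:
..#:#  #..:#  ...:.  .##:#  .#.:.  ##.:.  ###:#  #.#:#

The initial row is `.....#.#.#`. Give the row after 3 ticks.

#...#.#.##
.#.#.#.###
#.#.#.####

#.#.#.####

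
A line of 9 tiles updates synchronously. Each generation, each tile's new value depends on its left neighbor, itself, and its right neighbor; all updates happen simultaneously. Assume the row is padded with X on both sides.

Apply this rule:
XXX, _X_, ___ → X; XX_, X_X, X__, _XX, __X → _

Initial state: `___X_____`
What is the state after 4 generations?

_X_X_XXX_
_X_X__X__
_X_X__X__  (fixed point — unchanged through generation 4)

_X_X__X__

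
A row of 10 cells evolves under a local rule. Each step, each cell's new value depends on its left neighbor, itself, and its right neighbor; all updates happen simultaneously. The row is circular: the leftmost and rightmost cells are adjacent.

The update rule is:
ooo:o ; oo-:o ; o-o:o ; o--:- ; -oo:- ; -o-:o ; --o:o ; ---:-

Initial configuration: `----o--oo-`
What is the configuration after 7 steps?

oooo-ooo-o

---oo-o-o-
--o-ooooo-
-ooo-oooo-
o-ooo-ooo-
oo-ooo-ooo
ooo-ooo-oo
oooo-ooo-o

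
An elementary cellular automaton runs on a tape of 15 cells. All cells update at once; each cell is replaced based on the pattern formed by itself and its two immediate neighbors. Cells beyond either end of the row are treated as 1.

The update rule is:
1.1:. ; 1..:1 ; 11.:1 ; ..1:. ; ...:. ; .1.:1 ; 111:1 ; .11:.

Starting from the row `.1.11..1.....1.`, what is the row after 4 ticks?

.1..11.11....1.
.11..1..11...1.
..11.11..11..1.
1..1..11..11.1.

1..1..11..11.1.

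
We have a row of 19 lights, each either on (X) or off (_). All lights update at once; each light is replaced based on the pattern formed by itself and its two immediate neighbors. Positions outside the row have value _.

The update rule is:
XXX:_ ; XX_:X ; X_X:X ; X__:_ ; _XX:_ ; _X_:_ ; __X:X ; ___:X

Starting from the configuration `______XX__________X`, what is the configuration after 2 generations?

XXXXXX_X_XXXXXXXXX_
_____XX_X________X_

_____XX_X________X_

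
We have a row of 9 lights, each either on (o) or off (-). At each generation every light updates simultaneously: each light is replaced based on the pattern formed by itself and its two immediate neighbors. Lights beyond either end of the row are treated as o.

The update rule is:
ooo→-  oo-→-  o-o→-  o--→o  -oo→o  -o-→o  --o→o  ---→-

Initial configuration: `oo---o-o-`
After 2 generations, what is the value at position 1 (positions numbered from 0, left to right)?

--o-oo-o-
ooo-o--o-
position 1 holds o

o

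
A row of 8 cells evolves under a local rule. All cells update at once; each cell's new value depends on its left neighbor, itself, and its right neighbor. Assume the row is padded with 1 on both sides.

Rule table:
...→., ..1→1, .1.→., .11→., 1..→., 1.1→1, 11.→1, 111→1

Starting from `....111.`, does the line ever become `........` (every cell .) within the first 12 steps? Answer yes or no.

step 1: ...1.111
step 2: ..1.1.11
step 3: .1.1.1.1
step 4: 1.1.1.1.
step 5: 11.1.1.1
step 6: 111.1.1.
step 7: 1111.1.1
step 8: 11111.1.
step 9: 111111.1
step 10: 1111111.
step 11: 11111111
step 12: 11111111
step 12 is 11111111, still not uniform .

no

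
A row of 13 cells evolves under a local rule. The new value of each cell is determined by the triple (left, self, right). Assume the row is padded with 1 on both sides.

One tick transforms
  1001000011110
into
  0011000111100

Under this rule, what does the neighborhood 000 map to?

0

At position 5 the neighborhood is 000; the next row has 0 there.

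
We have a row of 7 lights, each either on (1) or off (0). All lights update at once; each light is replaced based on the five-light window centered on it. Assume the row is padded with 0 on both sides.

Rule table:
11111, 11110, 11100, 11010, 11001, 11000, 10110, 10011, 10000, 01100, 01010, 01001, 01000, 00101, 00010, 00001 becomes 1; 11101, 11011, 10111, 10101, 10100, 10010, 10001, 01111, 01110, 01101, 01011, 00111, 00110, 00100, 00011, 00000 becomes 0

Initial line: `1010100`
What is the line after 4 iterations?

0001010

1101011
0010011
1101101
0001010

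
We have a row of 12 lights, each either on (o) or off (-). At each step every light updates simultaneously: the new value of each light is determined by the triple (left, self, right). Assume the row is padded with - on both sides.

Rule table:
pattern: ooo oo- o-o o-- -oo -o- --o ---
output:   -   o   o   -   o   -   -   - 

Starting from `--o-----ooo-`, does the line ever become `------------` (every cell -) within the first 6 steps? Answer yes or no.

yes

--------o-o-
---------o--
------------
all cells are - at step 3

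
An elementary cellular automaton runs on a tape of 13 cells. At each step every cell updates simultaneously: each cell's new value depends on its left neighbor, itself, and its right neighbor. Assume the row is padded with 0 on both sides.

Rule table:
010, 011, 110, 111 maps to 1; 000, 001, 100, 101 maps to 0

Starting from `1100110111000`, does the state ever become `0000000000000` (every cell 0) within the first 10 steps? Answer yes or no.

1100110111000  (fixed point — unchanged through step 10)
step 10 is 1100110111000, still not uniform 0

no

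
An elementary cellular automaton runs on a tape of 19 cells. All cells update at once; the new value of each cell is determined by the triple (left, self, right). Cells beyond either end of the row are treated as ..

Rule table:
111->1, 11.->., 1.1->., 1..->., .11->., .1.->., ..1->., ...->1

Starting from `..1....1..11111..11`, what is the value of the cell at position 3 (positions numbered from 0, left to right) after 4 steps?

1...11.....111.....
..1....111..1..1111
1...11..1.......11.
..1.......11111....
position 3 holds .

.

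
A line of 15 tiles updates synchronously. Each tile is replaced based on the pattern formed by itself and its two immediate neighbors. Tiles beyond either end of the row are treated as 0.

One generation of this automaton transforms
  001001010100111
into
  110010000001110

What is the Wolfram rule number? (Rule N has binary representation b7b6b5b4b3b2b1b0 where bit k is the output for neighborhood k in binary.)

position 13: 111 → 1  (bit 7 = 1)
position 14: 110 → 0  (bit 6 = 0)
position 6: 101 → 0  (bit 5 = 0)
position 3: 100 → 0  (bit 4 = 0)
position 12: 011 → 1  (bit 3 = 1)
position 2: 010 → 0  (bit 2 = 0)
position 1: 001 → 1  (bit 1 = 1)
position 0: 000 → 1  (bit 0 = 1)
bits b7..b0 = 10001011 = 139

139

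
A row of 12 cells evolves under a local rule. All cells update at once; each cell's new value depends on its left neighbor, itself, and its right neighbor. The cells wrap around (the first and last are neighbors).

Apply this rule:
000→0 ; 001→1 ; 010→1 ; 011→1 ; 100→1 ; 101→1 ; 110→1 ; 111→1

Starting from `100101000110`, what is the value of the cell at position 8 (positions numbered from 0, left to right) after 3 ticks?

111111101111
111111111111
111111111111
position 8 holds 1

1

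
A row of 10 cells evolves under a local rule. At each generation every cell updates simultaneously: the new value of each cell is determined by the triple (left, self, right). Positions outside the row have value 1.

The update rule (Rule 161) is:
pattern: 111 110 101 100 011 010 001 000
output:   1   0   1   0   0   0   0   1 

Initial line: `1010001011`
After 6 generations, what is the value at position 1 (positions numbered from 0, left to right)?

generation 1: 0100100101
generation 2: 1000000010
generation 3: 0011111001
generation 4: 0001110000
generation 5: 0100100110
generation 6: 1000000001
position 1 holds 0

0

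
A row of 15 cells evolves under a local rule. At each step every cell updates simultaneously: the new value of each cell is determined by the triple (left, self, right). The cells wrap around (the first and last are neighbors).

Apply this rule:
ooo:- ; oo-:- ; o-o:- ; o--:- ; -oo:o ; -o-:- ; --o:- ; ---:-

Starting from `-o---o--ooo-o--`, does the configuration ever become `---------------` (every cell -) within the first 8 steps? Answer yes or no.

yes

--------o------
---------------
all cells are - at step 2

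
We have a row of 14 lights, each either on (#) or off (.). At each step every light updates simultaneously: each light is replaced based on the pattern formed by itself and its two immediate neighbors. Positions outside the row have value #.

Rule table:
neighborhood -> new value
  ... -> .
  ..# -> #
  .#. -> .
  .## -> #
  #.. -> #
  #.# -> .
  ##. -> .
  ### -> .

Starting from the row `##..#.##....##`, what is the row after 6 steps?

..##..#.#..##.
###.##...###..
....#.#.##..##
#..#....#.###.
.##.#..#..#...
.#...##.##.#.#

.#...##.##.#.#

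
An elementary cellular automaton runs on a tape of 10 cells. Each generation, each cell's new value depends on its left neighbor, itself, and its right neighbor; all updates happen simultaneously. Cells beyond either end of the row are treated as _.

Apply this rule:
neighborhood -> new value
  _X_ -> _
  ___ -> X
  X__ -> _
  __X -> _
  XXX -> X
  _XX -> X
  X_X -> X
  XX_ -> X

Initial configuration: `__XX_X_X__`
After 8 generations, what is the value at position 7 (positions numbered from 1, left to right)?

X

X_XXX_X__X
_XXXXX____
_XXXXX_XXX
_XXXXXXXXX
_XXXXXXXXX  (fixed point — unchanged through generation 8)
position 7 holds X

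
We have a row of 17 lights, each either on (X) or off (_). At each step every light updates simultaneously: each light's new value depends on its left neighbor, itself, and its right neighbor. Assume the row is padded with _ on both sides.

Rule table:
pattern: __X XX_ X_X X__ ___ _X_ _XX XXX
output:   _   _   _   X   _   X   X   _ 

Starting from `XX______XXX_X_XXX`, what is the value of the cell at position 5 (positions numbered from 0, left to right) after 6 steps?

X_X_____X___X_X__
X_XX____XX__X_XX_
X_X_X___X_X_X_X_X
X_X_XX__X_X_X_X_X
X_X_X_X_X_X_X_X_X
X_X_X_X_X_X_X_X_X
position 5 holds _

_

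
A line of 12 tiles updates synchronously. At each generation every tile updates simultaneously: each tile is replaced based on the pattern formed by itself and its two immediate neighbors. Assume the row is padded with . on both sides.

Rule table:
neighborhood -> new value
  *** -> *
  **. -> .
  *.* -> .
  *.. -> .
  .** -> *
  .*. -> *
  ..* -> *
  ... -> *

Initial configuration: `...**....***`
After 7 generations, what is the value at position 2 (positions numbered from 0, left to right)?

****..*****.
***..*****..
**..*****..*
*..*****..**
*.*****..**.
*.****..**..
*.***..**..*
position 2 holds *

*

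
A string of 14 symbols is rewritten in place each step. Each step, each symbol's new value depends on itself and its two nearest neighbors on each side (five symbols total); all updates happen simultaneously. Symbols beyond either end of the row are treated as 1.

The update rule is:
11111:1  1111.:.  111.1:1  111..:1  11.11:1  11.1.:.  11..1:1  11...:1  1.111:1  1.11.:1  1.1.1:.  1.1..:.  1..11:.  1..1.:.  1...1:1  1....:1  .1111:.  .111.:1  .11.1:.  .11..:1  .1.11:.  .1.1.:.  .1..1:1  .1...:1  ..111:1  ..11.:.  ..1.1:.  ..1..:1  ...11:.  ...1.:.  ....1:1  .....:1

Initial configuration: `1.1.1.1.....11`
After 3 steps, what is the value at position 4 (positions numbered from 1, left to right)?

step 1: 1......1111.1.
step 2: 111111.1..1...
step 3: 1111.1..1.111.
position 4 holds 1

1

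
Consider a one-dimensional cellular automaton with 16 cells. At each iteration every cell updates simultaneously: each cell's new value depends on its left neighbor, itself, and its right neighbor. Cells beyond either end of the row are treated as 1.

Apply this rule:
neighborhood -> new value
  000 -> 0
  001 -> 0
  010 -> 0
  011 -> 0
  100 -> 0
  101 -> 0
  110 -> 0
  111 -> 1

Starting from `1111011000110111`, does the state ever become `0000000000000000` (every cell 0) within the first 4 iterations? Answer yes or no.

yes

1110000000000011
1100000000000001
1000000000000000
0000000000000000
all cells are 0 at iteration 4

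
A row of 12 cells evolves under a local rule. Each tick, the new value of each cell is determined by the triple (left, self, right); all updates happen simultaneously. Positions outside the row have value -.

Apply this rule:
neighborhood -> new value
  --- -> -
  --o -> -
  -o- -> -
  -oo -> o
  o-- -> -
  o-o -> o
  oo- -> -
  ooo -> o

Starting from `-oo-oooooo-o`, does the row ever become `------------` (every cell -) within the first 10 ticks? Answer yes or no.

yes

-o-oooooo-o-
--oooooo-o--
--ooooo-o---
--oooo-o----
--ooo-o-----
--oo-o------
--o-o-------
---o--------
------------
all cells are - at tick 9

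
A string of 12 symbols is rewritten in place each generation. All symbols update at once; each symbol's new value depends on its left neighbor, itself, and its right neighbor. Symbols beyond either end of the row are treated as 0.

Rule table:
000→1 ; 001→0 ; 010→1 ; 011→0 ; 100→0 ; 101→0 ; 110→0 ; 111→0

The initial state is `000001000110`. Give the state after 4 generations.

generation 1: 111101010000
generation 2: 000001010111
generation 3: 111101010000  (repeats generation 1; period 2)
generation 4: 000001010111

000001010111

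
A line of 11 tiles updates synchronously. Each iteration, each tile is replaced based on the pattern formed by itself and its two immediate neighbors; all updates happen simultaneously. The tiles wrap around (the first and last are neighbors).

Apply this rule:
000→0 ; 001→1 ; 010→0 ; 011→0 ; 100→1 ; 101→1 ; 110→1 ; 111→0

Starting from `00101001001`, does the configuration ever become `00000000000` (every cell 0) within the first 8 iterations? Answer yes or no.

no

iteration 1: 11010110110
iteration 2: 01101011011
iteration 3: 10110101101
iteration 4: 11011010110
iteration 5: 01101101011
iteration 6: 10110110101
iteration 7: 11011011010
iteration 8: 01101101101
iteration 8 is 01101101101, still not uniform 0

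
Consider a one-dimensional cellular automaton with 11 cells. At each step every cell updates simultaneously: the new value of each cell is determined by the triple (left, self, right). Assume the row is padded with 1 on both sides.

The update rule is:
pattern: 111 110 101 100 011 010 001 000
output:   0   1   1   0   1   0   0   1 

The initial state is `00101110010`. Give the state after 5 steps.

00011010001
01011100101
10110100011
11111001010
00001000101

00001000101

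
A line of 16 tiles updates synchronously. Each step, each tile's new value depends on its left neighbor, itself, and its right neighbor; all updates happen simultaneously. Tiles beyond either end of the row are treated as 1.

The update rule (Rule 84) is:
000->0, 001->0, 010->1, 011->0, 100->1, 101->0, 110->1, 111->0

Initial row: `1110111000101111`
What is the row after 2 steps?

1011000110110000

0010001100100000
1011000110110000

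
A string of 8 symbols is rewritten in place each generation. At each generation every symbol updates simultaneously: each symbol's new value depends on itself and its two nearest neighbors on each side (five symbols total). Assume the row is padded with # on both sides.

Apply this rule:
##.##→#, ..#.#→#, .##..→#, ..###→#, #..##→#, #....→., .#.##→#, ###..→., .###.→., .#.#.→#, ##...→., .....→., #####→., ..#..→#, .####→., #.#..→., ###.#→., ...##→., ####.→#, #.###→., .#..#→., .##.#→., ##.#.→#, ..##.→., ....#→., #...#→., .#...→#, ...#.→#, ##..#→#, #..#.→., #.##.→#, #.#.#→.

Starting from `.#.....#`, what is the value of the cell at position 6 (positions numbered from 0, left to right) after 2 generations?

.

generation 1: #.#....#
generation 2: .#.#...#
position 6 holds .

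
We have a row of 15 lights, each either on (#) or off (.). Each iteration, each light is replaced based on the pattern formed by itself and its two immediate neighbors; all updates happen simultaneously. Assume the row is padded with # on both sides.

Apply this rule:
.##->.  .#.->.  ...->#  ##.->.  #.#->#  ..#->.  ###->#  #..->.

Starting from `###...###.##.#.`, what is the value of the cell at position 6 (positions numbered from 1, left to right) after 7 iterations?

##..#..#.#..#.#
#.......#....#.
..#####...##..#
...###..#......
.#..#.....####.
#.....###..##.#
..###..#.....#.
position 6 holds .

.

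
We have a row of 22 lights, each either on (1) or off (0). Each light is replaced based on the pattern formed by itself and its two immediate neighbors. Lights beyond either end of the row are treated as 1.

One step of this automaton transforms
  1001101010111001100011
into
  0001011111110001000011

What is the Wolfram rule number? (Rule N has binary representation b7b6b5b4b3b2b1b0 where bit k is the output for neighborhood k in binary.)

position 11: 111 → 1  (bit 7 = 1)
position 0: 110 → 0  (bit 6 = 0)
position 5: 101 → 1  (bit 5 = 1)
position 1: 100 → 0  (bit 4 = 0)
position 3: 011 → 1  (bit 3 = 1)
position 6: 010 → 1  (bit 2 = 1)
position 2: 001 → 0  (bit 1 = 0)
position 18: 000 → 0  (bit 0 = 0)
bits b7..b0 = 10101100 = 172

172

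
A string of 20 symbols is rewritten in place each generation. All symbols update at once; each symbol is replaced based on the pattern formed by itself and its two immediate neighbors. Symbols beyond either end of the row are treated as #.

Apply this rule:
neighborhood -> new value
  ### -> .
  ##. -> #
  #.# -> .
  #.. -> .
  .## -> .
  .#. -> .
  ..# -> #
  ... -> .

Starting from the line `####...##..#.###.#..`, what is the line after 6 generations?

.#........#...#..#..

generation 1: ...#..#.#.#....#...#
generation 2: ..#..#........#...#.
generation 3: .#..#........#...#..
generation 4: ...#........#...#..#
generation 5: ..#........#...#..#.
generation 6: .#........#...#..#..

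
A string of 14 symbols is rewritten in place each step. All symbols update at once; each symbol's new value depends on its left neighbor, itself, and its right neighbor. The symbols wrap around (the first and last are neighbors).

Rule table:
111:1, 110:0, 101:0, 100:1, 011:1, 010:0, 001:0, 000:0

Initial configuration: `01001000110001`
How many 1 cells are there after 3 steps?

00100100101000
00010010000100
00001001000010
count of 1: 3

3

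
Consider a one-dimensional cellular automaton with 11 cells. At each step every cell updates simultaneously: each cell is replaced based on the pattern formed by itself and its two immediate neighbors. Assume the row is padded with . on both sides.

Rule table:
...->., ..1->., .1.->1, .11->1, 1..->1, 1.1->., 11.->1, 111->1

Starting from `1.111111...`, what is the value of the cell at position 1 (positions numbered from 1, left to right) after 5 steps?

1

1.1111111..
1.11111111.
1.111111111
1.111111111  (fixed point — unchanged through step 5)
position 1 holds 1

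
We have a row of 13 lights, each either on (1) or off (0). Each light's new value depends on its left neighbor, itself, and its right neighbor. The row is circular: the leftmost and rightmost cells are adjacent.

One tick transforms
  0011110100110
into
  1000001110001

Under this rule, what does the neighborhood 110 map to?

At position 5 the neighborhood is 110; the next row has 0 there.

0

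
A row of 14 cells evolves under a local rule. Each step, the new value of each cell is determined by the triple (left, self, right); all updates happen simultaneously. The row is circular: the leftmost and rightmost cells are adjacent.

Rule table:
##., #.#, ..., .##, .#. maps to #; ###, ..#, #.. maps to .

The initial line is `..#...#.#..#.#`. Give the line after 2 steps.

..#####.#..#.#

..#.#.###..###
..#####.#..#.#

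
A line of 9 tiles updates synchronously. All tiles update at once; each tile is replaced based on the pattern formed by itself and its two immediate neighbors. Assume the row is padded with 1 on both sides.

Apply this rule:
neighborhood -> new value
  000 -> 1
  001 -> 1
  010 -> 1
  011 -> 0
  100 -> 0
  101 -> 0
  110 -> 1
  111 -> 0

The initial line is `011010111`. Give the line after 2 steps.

step 1: 001010000
step 2: 011010111

011010111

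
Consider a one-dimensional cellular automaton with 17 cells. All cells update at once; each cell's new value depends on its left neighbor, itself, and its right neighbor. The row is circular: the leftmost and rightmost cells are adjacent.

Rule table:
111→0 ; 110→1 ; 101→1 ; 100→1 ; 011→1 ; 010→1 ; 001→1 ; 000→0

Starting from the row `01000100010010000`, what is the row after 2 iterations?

10111011100001101

11101110111111000
10111011100001101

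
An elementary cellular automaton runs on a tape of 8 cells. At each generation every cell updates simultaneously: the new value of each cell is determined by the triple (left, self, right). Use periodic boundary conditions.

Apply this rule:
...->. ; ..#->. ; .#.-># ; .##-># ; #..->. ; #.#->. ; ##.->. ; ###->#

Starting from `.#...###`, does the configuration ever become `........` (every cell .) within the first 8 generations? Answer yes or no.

.#...##.
.#...#..
.#...#..  (fixed point — unchanged through generation 8)
generation 8 is .#...#.., still not uniform .

no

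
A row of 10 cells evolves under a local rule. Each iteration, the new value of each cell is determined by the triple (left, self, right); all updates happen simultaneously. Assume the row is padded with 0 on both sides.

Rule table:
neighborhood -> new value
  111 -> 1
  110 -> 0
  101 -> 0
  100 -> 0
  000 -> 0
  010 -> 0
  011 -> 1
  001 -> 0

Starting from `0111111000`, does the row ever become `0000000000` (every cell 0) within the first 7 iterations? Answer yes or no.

yes

0111110000
0111100000
0111000000
0110000000
0100000000
0000000000
all cells are 0 at iteration 6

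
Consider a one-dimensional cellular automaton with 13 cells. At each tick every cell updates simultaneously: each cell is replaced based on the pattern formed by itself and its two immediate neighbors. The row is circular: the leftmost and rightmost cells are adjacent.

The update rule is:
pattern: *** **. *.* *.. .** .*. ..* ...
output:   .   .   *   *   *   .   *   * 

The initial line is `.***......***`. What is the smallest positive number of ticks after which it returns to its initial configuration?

26

**..*******..
*.***......**
.**..*******.
**.***......*
..**..*******
***.***......
*..**..******
.***.***.....
**..**..*****
..***.***....
***..**..****
...***.***...
****..**..***
....***.***..
*****..**..**
.....***.***.
******..**..*
......***.***
*******..**..
*......***.**
.*******..**.
**......***.*
..*******..**
***......***.
*..*******..*
.***......***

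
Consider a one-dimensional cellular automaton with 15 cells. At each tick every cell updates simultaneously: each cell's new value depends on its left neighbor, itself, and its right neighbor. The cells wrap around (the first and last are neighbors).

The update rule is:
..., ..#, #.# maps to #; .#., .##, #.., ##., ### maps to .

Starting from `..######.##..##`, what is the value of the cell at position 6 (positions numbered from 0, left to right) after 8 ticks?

.#......#...#..
#..#####..##..#
..#......#...#.
##..#####..##..
...#......#...#
.##..#####..##.
#...#......#...
..##..#####..##
position 6 holds #

#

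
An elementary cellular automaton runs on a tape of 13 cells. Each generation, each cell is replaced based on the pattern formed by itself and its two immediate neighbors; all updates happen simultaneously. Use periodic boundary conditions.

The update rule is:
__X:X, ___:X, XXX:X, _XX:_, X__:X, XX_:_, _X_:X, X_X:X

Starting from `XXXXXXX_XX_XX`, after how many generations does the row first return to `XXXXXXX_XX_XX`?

generation 1: XXXXXX_X__X_X
generation 2: XXXXX_XXXXXX_
generation 3: _XXX_X_XXXX_X
generation 4: X_X_XXX_XX_XX
generation 5: _XXX_X_X__X_X
generation 6: X_X_XXXXXXXXX
generation 7: _XXX_XXXXXXXX
generation 8: X_X_X_XXXXXX_
generation 9: XXXXXX_XXXX_X
generation 10: XXXXX_X_XX_X_
generation 11: _XXX_XXX__XXX
generation 12: X_X_X_X_XX_X_
generation 13: XXXXXXXX__XXX
generation 14: XXXXXXX_XX_XX

14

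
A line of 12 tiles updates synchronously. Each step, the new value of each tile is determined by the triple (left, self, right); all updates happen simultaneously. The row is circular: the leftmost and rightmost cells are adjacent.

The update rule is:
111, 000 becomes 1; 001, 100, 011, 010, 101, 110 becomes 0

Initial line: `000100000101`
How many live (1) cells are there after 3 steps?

step 1: 010001110000
step 2: 000100100111
step 3: 010000000010
count of 1: 2

2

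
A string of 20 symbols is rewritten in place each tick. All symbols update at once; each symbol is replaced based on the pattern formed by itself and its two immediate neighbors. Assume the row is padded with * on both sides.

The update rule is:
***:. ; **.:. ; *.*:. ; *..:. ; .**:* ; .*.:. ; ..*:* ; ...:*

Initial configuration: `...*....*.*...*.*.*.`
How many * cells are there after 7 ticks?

tick 1: .**..***....**......
tick 2: .*..**...****..*****
tick 3: ...**..***....**....
tick 4: .***..**...****..***
tick 5: .*...**..***....**..
tick 6: ...***..**...****..*
tick 7: .***...**..***....**
count of *: 10

10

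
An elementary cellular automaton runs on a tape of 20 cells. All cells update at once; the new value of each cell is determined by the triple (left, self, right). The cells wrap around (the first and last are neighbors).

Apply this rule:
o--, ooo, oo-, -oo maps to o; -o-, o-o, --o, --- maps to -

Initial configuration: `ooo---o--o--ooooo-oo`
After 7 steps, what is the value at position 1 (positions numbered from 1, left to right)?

o

oooo---o--o-ooooo-oo
ooooo---o---ooooo-oo
oooooo---o--ooooo-oo
ooooooo---o-ooooo-oo
oooooooo----ooooo-oo
ooooooooo---ooooo-oo
oooooooooo--ooooo-oo
position 1 holds o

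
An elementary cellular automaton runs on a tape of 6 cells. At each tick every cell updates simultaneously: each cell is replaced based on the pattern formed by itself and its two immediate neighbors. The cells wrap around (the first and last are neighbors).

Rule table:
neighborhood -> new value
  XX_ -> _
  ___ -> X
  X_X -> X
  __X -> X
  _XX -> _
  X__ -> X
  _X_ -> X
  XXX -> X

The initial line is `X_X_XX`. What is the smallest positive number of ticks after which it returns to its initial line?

2

tick 1: _XXX_X
tick 2: X_X_XX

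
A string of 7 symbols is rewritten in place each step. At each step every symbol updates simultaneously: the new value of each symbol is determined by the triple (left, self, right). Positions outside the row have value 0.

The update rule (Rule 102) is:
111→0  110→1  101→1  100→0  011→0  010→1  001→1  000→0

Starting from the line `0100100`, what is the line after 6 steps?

1101100
0110100
1011100
1100100
0101100
1110100

1110100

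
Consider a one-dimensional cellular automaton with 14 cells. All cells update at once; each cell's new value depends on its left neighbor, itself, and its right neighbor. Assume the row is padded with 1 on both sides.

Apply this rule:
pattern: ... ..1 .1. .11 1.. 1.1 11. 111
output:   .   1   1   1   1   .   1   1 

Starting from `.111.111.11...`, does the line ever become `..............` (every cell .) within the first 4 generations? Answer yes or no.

no

.111.111.111.1
.111.111.111.1  (fixed point — unchanged through generation 4)
generation 4 is .111.111.111.1, still not uniform .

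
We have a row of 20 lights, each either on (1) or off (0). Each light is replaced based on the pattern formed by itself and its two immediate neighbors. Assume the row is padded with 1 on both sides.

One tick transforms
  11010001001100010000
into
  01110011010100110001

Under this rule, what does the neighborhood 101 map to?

1

At position 2 the neighborhood is 101; the next row has 1 there.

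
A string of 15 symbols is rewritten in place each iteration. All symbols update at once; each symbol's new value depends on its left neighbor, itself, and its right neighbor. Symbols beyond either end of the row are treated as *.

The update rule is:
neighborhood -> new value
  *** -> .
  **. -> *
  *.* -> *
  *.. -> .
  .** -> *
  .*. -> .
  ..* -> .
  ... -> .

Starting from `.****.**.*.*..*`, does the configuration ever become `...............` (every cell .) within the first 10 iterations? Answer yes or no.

**..*****.*...*
.*..*...**....*
*.......**....*
*.......**....*  (fixed point — unchanged through iteration 10)
iteration 10 is *.......**....*, still not uniform .

no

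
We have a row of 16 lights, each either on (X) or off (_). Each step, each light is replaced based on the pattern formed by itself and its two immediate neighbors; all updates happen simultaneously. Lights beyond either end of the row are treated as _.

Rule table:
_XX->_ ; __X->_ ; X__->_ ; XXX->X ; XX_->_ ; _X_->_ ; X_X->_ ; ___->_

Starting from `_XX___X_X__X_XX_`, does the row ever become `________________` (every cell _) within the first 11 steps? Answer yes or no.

________________
all cells are _ at step 1

yes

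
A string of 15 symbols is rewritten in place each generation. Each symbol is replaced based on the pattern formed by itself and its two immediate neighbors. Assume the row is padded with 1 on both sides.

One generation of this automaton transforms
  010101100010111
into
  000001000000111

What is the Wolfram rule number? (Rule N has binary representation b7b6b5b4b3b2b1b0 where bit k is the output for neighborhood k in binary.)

136

position 13: 111 → 1  (bit 7 = 1)
position 6: 110 → 0  (bit 6 = 0)
position 0: 101 → 0  (bit 5 = 0)
position 7: 100 → 0  (bit 4 = 0)
position 5: 011 → 1  (bit 3 = 1)
position 1: 010 → 0  (bit 2 = 0)
position 9: 001 → 0  (bit 1 = 0)
position 8: 000 → 0  (bit 0 = 0)
bits b7..b0 = 10001000 = 136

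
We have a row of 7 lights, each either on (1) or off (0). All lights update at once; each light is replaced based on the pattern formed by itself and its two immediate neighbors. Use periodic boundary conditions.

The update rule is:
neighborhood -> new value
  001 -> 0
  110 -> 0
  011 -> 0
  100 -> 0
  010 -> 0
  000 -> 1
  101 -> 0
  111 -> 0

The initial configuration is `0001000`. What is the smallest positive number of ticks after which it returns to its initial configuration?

1100011
0001000

2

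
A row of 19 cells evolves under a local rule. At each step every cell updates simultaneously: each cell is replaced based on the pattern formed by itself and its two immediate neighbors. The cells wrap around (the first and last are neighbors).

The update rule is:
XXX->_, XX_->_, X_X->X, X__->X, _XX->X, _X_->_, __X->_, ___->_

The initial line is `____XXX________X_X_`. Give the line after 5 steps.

_X_X____X__X_______

step 1: ____X__X________X_X
step 2: X____X__X________X_
step 3: _X____X__X________X
step 4: X_X____X__X________
step 5: _X_X____X__X_______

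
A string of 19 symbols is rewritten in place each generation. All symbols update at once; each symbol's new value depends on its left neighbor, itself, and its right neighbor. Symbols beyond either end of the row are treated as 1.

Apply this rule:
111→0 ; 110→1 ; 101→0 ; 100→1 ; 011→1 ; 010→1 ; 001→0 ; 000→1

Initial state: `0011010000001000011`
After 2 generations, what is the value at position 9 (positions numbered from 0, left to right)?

0

1011011111101111010
1011010000101001010
position 9 holds 0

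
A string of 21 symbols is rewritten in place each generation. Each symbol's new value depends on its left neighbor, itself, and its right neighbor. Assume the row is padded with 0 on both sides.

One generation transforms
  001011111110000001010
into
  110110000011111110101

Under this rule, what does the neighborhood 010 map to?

0

At position 2 the neighborhood is 010; the next row has 0 there.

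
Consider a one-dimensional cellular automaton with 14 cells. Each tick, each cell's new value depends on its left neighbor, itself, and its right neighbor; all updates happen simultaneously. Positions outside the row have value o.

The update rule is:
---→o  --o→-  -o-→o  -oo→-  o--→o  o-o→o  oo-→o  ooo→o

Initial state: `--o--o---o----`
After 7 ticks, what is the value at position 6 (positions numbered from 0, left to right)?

tick 1: o-oo-ooo-oooo-
tick 2: oo-oo-ooo-oooo
tick 3: ooo-oo-ooo-ooo
tick 4: oooo-oo-ooo-oo
tick 5: ooooo-oo-ooo-o
tick 6: oooooo-oo-ooo-
tick 7: ooooooo-oo-ooo
position 6 holds o

o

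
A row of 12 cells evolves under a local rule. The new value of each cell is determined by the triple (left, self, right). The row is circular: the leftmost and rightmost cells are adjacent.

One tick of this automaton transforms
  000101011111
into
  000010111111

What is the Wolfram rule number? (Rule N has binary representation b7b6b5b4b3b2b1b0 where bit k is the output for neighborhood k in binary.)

232

position 8: 111 → 1  (bit 7 = 1)
position 11: 110 → 1  (bit 6 = 1)
position 4: 101 → 1  (bit 5 = 1)
position 0: 100 → 0  (bit 4 = 0)
position 7: 011 → 1  (bit 3 = 1)
position 3: 010 → 0  (bit 2 = 0)
position 2: 001 → 0  (bit 1 = 0)
position 1: 000 → 0  (bit 0 = 0)
bits b7..b0 = 11101000 = 232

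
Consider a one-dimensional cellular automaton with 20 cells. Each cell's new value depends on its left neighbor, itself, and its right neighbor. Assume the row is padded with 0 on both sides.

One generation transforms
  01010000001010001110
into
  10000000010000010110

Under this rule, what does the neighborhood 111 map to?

1

At position 17 the neighborhood is 111; the next row has 1 there.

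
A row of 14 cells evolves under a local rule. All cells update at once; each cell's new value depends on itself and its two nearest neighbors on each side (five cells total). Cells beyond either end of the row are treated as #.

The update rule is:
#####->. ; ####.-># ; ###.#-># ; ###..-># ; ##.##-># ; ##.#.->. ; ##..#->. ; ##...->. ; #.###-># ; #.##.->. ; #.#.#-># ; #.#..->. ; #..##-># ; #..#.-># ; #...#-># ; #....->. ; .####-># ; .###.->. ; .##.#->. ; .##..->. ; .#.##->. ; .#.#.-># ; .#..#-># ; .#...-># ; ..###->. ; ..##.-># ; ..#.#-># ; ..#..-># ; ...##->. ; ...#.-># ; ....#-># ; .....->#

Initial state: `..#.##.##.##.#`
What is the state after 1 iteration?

.##...#..#..##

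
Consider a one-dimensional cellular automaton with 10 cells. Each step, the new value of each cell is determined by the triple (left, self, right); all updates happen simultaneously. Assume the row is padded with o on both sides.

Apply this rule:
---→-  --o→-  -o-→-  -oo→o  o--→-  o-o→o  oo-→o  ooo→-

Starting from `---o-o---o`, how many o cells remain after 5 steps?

1

step 1: ----o----o
step 2: ---------o
step 3: ---------o  (fixed point — unchanged through step 5)
count of o: 1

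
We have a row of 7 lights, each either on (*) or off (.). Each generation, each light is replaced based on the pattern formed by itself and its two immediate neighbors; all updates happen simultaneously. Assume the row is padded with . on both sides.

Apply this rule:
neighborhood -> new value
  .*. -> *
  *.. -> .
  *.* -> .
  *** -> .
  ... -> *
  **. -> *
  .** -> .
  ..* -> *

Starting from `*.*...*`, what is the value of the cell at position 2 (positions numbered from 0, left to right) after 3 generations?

*.*.***
*.*...*  (repeats generation 0; period 2)
generation 3: *.*.***
position 2 holds *

*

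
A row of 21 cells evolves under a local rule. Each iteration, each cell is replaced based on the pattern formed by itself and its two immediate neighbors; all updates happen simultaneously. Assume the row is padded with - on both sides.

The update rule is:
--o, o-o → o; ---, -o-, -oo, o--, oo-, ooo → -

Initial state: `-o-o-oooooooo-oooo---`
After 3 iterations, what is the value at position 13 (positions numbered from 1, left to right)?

-

iteration 1: o-o-o--------o-------
iteration 2: -o-o--------o--------
iteration 3: o-o--------o---------
position 13 holds -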